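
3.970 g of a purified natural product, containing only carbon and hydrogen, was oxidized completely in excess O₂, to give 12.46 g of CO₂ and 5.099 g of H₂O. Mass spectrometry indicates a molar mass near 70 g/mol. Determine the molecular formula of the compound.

mol C = 12.46 g CO₂ ÷ 44.009 g/mol = 0.28312 mol
mol H = 2 × 5.099 g H₂O ÷ 18.015 g/mol = 0.56608 mol
Divide by the smallest (0.28312 mol): C 1.000, H 1.999
Empirical formula: CH2
Empirical-formula mass = 14.03 g/mol; 70 ÷ 14.03 ≈ 5, so the molecular formula is C5H10.

C5H10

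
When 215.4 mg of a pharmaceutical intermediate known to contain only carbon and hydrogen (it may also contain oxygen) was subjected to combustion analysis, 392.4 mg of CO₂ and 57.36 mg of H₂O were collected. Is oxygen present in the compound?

yes

mol C = 0.3924 g CO₂ ÷ 44.009 g/mol = 0.0089164 mol
mol H = 2 × 0.05736 g H₂O ÷ 18.015 g/mol = 0.0063680 mol
C and H account for only 0.11351 g of the 0.2154 g sample; the remaining 0.10189 g must be oxygen.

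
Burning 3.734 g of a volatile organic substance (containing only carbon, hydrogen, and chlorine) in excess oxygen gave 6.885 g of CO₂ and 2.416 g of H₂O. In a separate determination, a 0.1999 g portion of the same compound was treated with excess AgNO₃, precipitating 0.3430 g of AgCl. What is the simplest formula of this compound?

C7H12Cl2

mol C = 6.885 g CO₂ ÷ 44.009 g/mol = 0.15645 mol
mol H = 2 × 2.416 g H₂O ÷ 18.015 g/mol = 0.26822 mol
From the AgCl data: mol Cl per gram of compound = (0.3430 ÷ 143.318) ÷ 0.1999 = 0.011972 mol/g, so in the 3.734 g combustion sample mol Cl = 0.044705 mol
Divide by the smallest (0.044705 mol): C 3.500, H 6.000, Cl 1.000
Multiplying each by 2 gives whole numbers: C 7.00, H 12.00, Cl 2.00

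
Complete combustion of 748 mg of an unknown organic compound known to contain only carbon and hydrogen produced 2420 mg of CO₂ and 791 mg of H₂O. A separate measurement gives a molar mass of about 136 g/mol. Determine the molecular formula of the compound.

C10H16

mol C = 2.42 g CO₂ ÷ 44.009 g/mol = 0.05499 mol
mol H = 2 × 0.791 g H₂O ÷ 18.015 g/mol = 0.08782 mol
Divide by the smallest (0.05499 mol): C 1.000, H 1.597
Multiplying each by 5 gives whole numbers: C 5.00, H 7.98
Empirical formula: C5H8
Empirical-formula mass = 68.12 g/mol; 136 ÷ 68.12 ≈ 2, so the molecular formula is C10H16.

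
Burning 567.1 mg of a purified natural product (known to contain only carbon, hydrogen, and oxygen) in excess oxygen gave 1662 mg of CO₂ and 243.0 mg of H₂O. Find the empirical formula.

C7H5O

mol C = 1.662 g CO₂ ÷ 44.009 g/mol = 0.037765 mol
mol H = 2 × 0.2430 g H₂O ÷ 18.015 g/mol = 0.026978 mol
mass O = 0.5671 − (0.45360 + 0.027193) = 0.086311 g → mol O = 0.086311 ÷ 15.999 = 0.0053948 mol
Divide by the smallest (0.0053948 mol): C 7.000, H 5.001, O 1.000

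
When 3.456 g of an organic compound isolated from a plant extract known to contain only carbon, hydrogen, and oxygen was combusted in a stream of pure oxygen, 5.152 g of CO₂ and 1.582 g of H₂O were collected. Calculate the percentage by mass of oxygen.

mol C = 5.152 g CO₂ ÷ 44.009 g/mol = 0.11707 mol
mol H = 2 × 1.582 g H₂O ÷ 18.015 g/mol = 0.17563 mol
mass O = 3.456 − (1.4061 + 0.17704) = 1.8729 g → mol O = 1.8729 ÷ 15.999 = 0.11706 mol
mass % O = 1.8729 g ÷ 3.456 g × 100%

54.19%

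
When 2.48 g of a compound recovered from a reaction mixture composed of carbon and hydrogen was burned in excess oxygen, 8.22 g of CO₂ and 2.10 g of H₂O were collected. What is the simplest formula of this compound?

mol C = 8.22 g CO₂ ÷ 44.009 g/mol = 0.1868 mol
mol H = 2 × 2.10 g H₂O ÷ 18.015 g/mol = 0.2331 mol
Divide by the smallest (0.1868 mol): C 1.000, H 1.248
Multiplying each by 4 gives whole numbers: C 4.00, H 4.99

C4H5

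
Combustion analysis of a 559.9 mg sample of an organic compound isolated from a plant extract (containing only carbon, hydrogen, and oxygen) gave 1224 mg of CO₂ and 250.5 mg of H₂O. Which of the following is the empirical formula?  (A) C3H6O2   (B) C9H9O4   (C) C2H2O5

mol C = 1.224 g CO₂ ÷ 44.009 g/mol = 0.027812 mol
mol H = 2 × 0.2505 g H₂O ÷ 18.015 g/mol = 0.027810 mol
mass O = 0.5599 − (0.33406 + 0.028033) = 0.19781 g → mol O = 0.19781 ÷ 15.999 = 0.012364 mol
Divide by the smallest (0.012364 mol): C 2.249, H 2.249, O 1.000
Multiplying each by 4 gives whole numbers: C 9.00, H 9.00, O 4.00

(B) C9H9O4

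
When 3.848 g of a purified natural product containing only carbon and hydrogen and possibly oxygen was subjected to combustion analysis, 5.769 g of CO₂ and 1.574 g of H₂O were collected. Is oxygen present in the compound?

yes

mol C = 5.769 g CO₂ ÷ 44.009 g/mol = 0.13109 mol
mol H = 2 × 1.574 g H₂O ÷ 18.015 g/mol = 0.17474 mol
C and H account for only 1.7506 g of the 3.848 g sample; the remaining 2.0974 g must be oxygen.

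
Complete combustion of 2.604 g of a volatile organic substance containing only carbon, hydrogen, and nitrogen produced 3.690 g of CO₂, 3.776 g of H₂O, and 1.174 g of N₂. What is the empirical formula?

mol C = 3.690 g CO₂ ÷ 44.009 g/mol = 0.083846 mol
mol H = 2 × 3.776 g H₂O ÷ 18.015 g/mol = 0.41921 mol
mol N = 2 × 1.174 g N₂ ÷ 28.014 g/mol = 0.083815 mol
Divide by the smallest (0.083815 mol): C 1.000, H 5.002, N 1.000

CH5N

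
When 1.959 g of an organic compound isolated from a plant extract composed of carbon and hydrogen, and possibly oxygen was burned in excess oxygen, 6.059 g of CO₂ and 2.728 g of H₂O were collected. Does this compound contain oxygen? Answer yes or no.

mol C = 6.059 g CO₂ ÷ 44.009 g/mol = 0.13768 mol
mol H = 2 × 2.728 g H₂O ÷ 18.015 g/mol = 0.30286 mol
C and H together account for 1.9589 g — essentially the entire 1.959 g sample — so the compound contains no oxygen.

no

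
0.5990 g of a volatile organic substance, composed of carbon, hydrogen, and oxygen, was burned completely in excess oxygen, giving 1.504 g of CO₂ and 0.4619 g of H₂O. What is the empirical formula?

mol C = 1.504 g CO₂ ÷ 44.009 g/mol = 0.034175 mol
mol H = 2 × 0.4619 g H₂O ÷ 18.015 g/mol = 0.051279 mol
mass O = 0.5990 − (0.41047 + 0.051690) = 0.13684 g → mol O = 0.13684 ÷ 15.999 = 0.0085528 mol
Divide by the smallest (0.0085528 mol): C 3.996, H 5.996, O 1.000

C4H6O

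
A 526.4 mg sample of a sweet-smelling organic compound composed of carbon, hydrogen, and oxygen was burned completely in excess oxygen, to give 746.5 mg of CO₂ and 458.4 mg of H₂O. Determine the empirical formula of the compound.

mol C = 0.7465 g CO₂ ÷ 44.009 g/mol = 0.016962 mol
mol H = 2 × 0.4584 g H₂O ÷ 18.015 g/mol = 0.050891 mol
mass O = 0.5264 − (0.20374 + 0.051298) = 0.27137 g → mol O = 0.27137 ÷ 15.999 = 0.016961 mol
Divide by the smallest (0.016961 mol): C 1.000, H 3.000, O 1.000

CH3O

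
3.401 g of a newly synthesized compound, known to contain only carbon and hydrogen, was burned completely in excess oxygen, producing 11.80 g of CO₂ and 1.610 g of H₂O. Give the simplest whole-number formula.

C3H2

mol C = 11.80 g CO₂ ÷ 44.009 g/mol = 0.26813 mol
mol H = 2 × 1.610 g H₂O ÷ 18.015 g/mol = 0.17874 mol
Divide by the smallest (0.17874 mol): C 1.500, H 1.000
Multiplying each by 2 gives whole numbers: C 3.00, H 2.00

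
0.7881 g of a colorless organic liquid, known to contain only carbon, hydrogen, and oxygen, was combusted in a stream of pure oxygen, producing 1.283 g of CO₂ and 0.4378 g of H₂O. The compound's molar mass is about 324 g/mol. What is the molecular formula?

mol C = 1.283 g CO₂ ÷ 44.009 g/mol = 0.029153 mol
mol H = 2 × 0.4378 g H₂O ÷ 18.015 g/mol = 0.048604 mol
mass O = 0.7881 − (0.35016 + 0.048993) = 0.38895 g → mol O = 0.38895 ÷ 15.999 = 0.024311 mol
Divide by the smallest (0.024311 mol): C 1.199, H 1.999, O 1.000
Multiplying each by 5 gives whole numbers: C 6.00, H 10.00, O 5.00
Empirical formula: C6H10O5
Empirical-formula mass = 162.14 g/mol; 324 ÷ 162.14 ≈ 2, so the molecular formula is C12H20O10.

C12H20O10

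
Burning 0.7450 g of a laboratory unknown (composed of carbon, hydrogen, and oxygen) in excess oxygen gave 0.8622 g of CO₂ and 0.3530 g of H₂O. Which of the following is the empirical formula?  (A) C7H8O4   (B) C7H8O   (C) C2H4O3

(C) C2H4O3

mol C = 0.8622 g CO₂ ÷ 44.009 g/mol = 0.019591 mol
mol H = 2 × 0.3530 g H₂O ÷ 18.015 g/mol = 0.039190 mol
mass O = 0.7450 − (0.23531 + 0.039503) = 0.47018 g → mol O = 0.47018 ÷ 15.999 = 0.029388 mol
Divide by the smallest (0.019591 mol): C 1.000, H 2.000, O 1.500
Multiplying each by 2 gives whole numbers: C 2.00, H 4.00, O 3.00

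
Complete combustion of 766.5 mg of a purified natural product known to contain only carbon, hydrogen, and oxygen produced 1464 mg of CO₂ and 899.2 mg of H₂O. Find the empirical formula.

mol C = 1.464 g CO₂ ÷ 44.009 g/mol = 0.033266 mol
mol H = 2 × 0.8992 g H₂O ÷ 18.015 g/mol = 0.099828 mol
mass O = 0.7665 − (0.39956 + 0.10063) = 0.26632 g → mol O = 0.26632 ÷ 15.999 = 0.016646 mol
Divide by the smallest (0.016646 mol): C 1.998, H 5.997, O 1.000

C2H6O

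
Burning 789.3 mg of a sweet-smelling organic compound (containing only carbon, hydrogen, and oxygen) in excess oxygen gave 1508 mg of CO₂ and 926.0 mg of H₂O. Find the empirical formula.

mol C = 1.508 g CO₂ ÷ 44.009 g/mol = 0.034266 mol
mol H = 2 × 0.9260 g H₂O ÷ 18.015 g/mol = 0.10280 mol
mass O = 0.7893 − (0.41157 + 0.10363) = 0.27411 g → mol O = 0.27411 ÷ 15.999 = 0.017133 mol
Divide by the smallest (0.017133 mol): C 2.000, H 6.000, O 1.000

C2H6O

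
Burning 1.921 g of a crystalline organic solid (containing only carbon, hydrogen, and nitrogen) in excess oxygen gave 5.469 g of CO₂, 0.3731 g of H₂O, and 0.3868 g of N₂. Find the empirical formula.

mol C = 5.469 g CO₂ ÷ 44.009 g/mol = 0.12427 mol
mol H = 2 × 0.3731 g H₂O ÷ 18.015 g/mol = 0.041421 mol
mol N = 2 × 0.3868 g N₂ ÷ 28.014 g/mol = 0.027615 mol
Divide by the smallest (0.027615 mol): C 4.500, H 1.500, N 1.000
Multiplying each by 2 gives whole numbers: C 9.00, H 3.00, N 2.00

C9H3N2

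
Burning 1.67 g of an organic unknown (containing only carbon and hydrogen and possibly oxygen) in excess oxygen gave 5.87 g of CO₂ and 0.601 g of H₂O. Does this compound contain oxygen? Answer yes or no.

mol C = 5.87 g CO₂ ÷ 44.009 g/mol = 0.1334 mol
mol H = 2 × 0.601 g H₂O ÷ 18.015 g/mol = 0.06672 mol
C and H together account for 1.669 g — essentially the entire 1.67 g sample — so the compound contains no oxygen.

no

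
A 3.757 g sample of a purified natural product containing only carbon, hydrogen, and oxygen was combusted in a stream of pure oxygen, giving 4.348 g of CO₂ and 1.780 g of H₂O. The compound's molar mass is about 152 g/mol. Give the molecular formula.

mol C = 4.348 g CO₂ ÷ 44.009 g/mol = 0.098798 mol
mol H = 2 × 1.780 g H₂O ÷ 18.015 g/mol = 0.19761 mol
mass O = 3.757 − (1.1867 + 0.19919) = 2.3711 g → mol O = 2.3711 ÷ 15.999 = 0.14821 mol
Divide by the smallest (0.098798 mol): C 1.000, H 2.000, O 1.500
Multiplying each by 2 gives whole numbers: C 2.00, H 4.00, O 3.00
Empirical formula: C2H4O3
Empirical-formula mass = 76.05 g/mol; 152 ÷ 76.05 ≈ 2, so the molecular formula is C4H8O6.

C4H8O6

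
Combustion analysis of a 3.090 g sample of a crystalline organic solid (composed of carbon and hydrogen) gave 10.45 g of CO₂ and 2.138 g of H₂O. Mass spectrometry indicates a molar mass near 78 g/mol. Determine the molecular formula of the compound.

mol C = 10.45 g CO₂ ÷ 44.009 g/mol = 0.23745 mol
mol H = 2 × 2.138 g H₂O ÷ 18.015 g/mol = 0.23736 mol
Divide by the smallest (0.23736 mol): C 1.000, H 1.000
Empirical formula: CH
Empirical-formula mass = 13.02 g/mol; 78 ÷ 13.02 ≈ 6, so the molecular formula is C6H6.

C6H6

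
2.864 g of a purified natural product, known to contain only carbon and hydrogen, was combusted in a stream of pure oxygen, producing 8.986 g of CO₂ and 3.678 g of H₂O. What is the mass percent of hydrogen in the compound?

mol C = 8.986 g CO₂ ÷ 44.009 g/mol = 0.20419 mol
mol H = 2 × 3.678 g H₂O ÷ 18.015 g/mol = 0.40833 mol
mass % H = 0.41159 g ÷ 2.864 g × 100%

14.37%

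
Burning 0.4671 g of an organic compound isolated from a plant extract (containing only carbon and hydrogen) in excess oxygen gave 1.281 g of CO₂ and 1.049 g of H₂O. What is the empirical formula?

mol C = 1.281 g CO₂ ÷ 44.009 g/mol = 0.029108 mol
mol H = 2 × 1.049 g H₂O ÷ 18.015 g/mol = 0.11646 mol
Divide by the smallest (0.029108 mol): C 1.000, H 4.001

CH4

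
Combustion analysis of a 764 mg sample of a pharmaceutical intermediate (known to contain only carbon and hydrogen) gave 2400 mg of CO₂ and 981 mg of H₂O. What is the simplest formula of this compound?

CH2

mol C = 2.40 g CO₂ ÷ 44.009 g/mol = 0.05453 mol
mol H = 2 × 0.981 g H₂O ÷ 18.015 g/mol = 0.1089 mol
Divide by the smallest (0.05453 mol): C 1.000, H 1.997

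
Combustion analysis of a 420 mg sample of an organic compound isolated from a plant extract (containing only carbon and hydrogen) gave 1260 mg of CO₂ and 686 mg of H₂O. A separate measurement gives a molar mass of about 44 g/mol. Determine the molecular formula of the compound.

C3H8

mol C = 1.26 g CO₂ ÷ 44.009 g/mol = 0.02863 mol
mol H = 2 × 0.686 g H₂O ÷ 18.015 g/mol = 0.07616 mol
Divide by the smallest (0.02863 mol): C 1.000, H 2.660
Multiplying each by 3 gives whole numbers: C 3.00, H 7.98
Empirical formula: C3H8
Empirical-formula mass = 44.10 g/mol; 44 ÷ 44.10 ≈ 1, so the molecular formula is C3H8.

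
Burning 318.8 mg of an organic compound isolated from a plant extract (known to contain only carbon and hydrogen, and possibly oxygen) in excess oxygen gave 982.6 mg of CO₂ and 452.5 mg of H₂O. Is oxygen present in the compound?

no

mol C = 0.9826 g CO₂ ÷ 44.009 g/mol = 0.022327 mol
mol H = 2 × 0.4525 g H₂O ÷ 18.015 g/mol = 0.050236 mol
C and H together account for 0.31881 g — essentially the entire 0.3188 g sample — so the compound contains no oxygen.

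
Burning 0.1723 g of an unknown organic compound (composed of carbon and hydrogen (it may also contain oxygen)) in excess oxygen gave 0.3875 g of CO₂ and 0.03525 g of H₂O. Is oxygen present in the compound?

yes

mol C = 0.3875 g CO₂ ÷ 44.009 g/mol = 0.0088050 mol
mol H = 2 × 0.03525 g H₂O ÷ 18.015 g/mol = 0.0039134 mol
C and H account for only 0.10970 g of the 0.1723 g sample; the remaining 0.062598 g must be oxygen.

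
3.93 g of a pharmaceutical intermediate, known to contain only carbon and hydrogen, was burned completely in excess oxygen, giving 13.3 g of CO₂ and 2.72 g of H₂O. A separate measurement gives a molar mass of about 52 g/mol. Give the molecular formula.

C4H4

mol C = 13.3 g CO₂ ÷ 44.009 g/mol = 0.3022 mol
mol H = 2 × 2.72 g H₂O ÷ 18.015 g/mol = 0.3020 mol
Divide by the smallest (0.3020 mol): C 1.001, H 1.000
Empirical formula: CH
Empirical-formula mass = 13.02 g/mol; 52 ÷ 13.02 ≈ 4, so the molecular formula is C4H4.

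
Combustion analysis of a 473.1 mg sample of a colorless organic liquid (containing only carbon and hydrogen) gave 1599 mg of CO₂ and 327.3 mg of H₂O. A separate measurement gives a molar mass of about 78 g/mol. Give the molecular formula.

mol C = 1.599 g CO₂ ÷ 44.009 g/mol = 0.036333 mol
mol H = 2 × 0.3273 g H₂O ÷ 18.015 g/mol = 0.036336 mol
Divide by the smallest (0.036333 mol): C 1.000, H 1.000
Empirical formula: CH
Empirical-formula mass = 13.02 g/mol; 78 ÷ 13.02 ≈ 6, so the molecular formula is C6H6.

C6H6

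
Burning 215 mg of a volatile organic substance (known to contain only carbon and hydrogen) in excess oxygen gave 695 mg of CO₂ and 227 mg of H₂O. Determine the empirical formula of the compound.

mol C = 0.695 g CO₂ ÷ 44.009 g/mol = 0.01579 mol
mol H = 2 × 0.227 g H₂O ÷ 18.015 g/mol = 0.02520 mol
Divide by the smallest (0.01579 mol): C 1.000, H 1.596
Multiplying each by 5 gives whole numbers: C 5.00, H 7.98

C5H8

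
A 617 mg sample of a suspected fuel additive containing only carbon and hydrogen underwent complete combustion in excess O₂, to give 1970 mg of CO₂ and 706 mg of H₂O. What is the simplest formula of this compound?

mol C = 1.97 g CO₂ ÷ 44.009 g/mol = 0.04476 mol
mol H = 2 × 0.706 g H₂O ÷ 18.015 g/mol = 0.07838 mol
Divide by the smallest (0.04476 mol): C 1.000, H 1.751
Multiplying each by 4 gives whole numbers: C 4.00, H 7.00

C4H7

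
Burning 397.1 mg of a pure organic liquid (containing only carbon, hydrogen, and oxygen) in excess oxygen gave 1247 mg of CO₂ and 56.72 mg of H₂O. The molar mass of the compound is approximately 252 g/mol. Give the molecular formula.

mol C = 1.247 g CO₂ ÷ 44.009 g/mol = 0.028335 mol
mol H = 2 × 0.05672 g H₂O ÷ 18.015 g/mol = 0.0062970 mol
mass O = 0.3971 − (0.34033 + 0.0063474) = 0.050420 g → mol O = 0.050420 ÷ 15.999 = 0.0031514 mol
Divide by the smallest (0.0031514 mol): C 8.991, H 1.998, O 1.000
Empirical formula: C9H2O
Empirical-formula mass = 126.11 g/mol; 252 ÷ 126.11 ≈ 2, so the molecular formula is C18H4O2.

C18H4O2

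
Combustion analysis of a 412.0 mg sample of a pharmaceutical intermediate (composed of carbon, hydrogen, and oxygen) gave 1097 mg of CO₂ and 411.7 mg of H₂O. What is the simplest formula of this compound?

mol C = 1.097 g CO₂ ÷ 44.009 g/mol = 0.024927 mol
mol H = 2 × 0.4117 g H₂O ÷ 18.015 g/mol = 0.045706 mol
mass O = 0.4120 − (0.29939 + 0.046072) = 0.066533 g → mol O = 0.066533 ÷ 15.999 = 0.0041586 mol
Divide by the smallest (0.0041586 mol): C 5.994, H 10.991, O 1.000

C6H11O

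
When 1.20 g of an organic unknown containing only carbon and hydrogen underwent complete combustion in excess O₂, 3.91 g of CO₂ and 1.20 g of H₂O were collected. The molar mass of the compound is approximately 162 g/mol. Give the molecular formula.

mol C = 3.91 g CO₂ ÷ 44.009 g/mol = 0.08885 mol
mol H = 2 × 1.20 g H₂O ÷ 18.015 g/mol = 0.1332 mol
Divide by the smallest (0.08885 mol): C 1.000, H 1.499
Multiplying each by 2 gives whole numbers: C 2.00, H 3.00
Empirical formula: C2H3
Empirical-formula mass = 27.05 g/mol; 162 ÷ 27.05 ≈ 6, so the molecular formula is C12H18.

C12H18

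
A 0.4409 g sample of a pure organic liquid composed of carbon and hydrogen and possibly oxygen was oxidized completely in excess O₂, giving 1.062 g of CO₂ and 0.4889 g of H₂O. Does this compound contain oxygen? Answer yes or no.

yes

mol C = 1.062 g CO₂ ÷ 44.009 g/mol = 0.024131 mol
mol H = 2 × 0.4889 g H₂O ÷ 18.015 g/mol = 0.054277 mol
C and H account for only 0.34455 g of the 0.4409 g sample; the remaining 0.096346 g must be oxygen.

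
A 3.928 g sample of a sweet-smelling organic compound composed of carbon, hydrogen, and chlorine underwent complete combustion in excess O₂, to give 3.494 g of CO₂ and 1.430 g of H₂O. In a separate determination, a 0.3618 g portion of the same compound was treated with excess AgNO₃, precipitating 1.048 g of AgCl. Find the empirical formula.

CH2Cl

mol C = 3.494 g CO₂ ÷ 44.009 g/mol = 0.079393 mol
mol H = 2 × 1.430 g H₂O ÷ 18.015 g/mol = 0.15876 mol
From the AgCl data: mol Cl per gram of compound = (1.048 ÷ 143.318) ÷ 0.3618 = 0.020211 mol/g, so in the 3.928 g combustion sample mol Cl = 0.079390 mol
Divide by the smallest (0.079390 mol): C 1.000, H 2.000, Cl 1.000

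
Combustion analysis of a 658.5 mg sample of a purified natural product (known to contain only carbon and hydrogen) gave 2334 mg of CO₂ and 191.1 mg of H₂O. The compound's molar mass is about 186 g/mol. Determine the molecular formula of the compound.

mol C = 2.334 g CO₂ ÷ 44.009 g/mol = 0.053035 mol
mol H = 2 × 0.1911 g H₂O ÷ 18.015 g/mol = 0.021216 mol
Divide by the smallest (0.021216 mol): C 2.500, H 1.000
Multiplying each by 2 gives whole numbers: C 5.00, H 2.00
Empirical formula: C5H2
Empirical-formula mass = 62.07 g/mol; 186 ÷ 62.07 ≈ 3, so the molecular formula is C15H6.

C15H6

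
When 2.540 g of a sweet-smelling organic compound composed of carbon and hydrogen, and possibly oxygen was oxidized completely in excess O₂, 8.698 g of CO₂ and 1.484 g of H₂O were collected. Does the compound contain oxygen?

no

mol C = 8.698 g CO₂ ÷ 44.009 g/mol = 0.19764 mol
mol H = 2 × 1.484 g H₂O ÷ 18.015 g/mol = 0.16475 mol
C and H together account for 2.5399 g — essentially the entire 2.540 g sample — so the compound contains no oxygen.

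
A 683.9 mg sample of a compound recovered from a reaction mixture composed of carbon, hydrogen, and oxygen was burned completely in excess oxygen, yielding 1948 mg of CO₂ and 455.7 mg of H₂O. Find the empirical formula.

mol C = 1.948 g CO₂ ÷ 44.009 g/mol = 0.044264 mol
mol H = 2 × 0.4557 g H₂O ÷ 18.015 g/mol = 0.050591 mol
mass O = 0.6839 − (0.53165 + 0.050996) = 0.10125 g → mol O = 0.10125 ÷ 15.999 = 0.0063287 mol
Divide by the smallest (0.0063287 mol): C 6.994, H 7.994, O 1.000

C7H8O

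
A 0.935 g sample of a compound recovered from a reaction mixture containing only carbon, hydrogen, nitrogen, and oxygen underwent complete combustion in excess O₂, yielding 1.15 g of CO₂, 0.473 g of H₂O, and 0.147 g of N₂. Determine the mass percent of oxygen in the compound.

45.0%

mol C = 1.15 g CO₂ ÷ 44.009 g/mol = 0.02613 mol
mol H = 2 × 0.473 g H₂O ÷ 18.015 g/mol = 0.05251 mol
mol N = 2 × 0.147 g N₂ ÷ 28.014 g/mol = 0.01049 mol
mass O = 0.935 − (0.3139 + 0.05293 + 0.1470) = 0.4212 g → mol O = 0.4212 ÷ 15.999 = 0.02633 mol
mass % O = 0.4212 g ÷ 0.935 g × 100%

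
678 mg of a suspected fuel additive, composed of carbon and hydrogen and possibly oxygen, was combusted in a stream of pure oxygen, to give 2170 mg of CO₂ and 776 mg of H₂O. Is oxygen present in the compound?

no

mol C = 2.17 g CO₂ ÷ 44.009 g/mol = 0.04931 mol
mol H = 2 × 0.776 g H₂O ÷ 18.015 g/mol = 0.08615 mol
C and H together account for 0.6791 g — essentially the entire 0.678 g sample — so the compound contains no oxygen.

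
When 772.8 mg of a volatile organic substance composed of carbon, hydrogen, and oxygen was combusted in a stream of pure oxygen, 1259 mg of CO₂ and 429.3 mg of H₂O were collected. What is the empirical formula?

mol C = 1.259 g CO₂ ÷ 44.009 g/mol = 0.028608 mol
mol H = 2 × 0.4293 g H₂O ÷ 18.015 g/mol = 0.047660 mol
mass O = 0.7728 − (0.34361 + 0.048042) = 0.38115 g → mol O = 0.38115 ÷ 15.999 = 0.023823 mol
Divide by the smallest (0.023823 mol): C 1.201, H 2.001, O 1.000
Multiplying each by 5 gives whole numbers: C 6.00, H 10.00, O 5.00

C6H10O5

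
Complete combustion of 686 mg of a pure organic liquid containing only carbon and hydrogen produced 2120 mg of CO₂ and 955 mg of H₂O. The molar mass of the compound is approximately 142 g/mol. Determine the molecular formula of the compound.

C10H22

mol C = 2.12 g CO₂ ÷ 44.009 g/mol = 0.04817 mol
mol H = 2 × 0.955 g H₂O ÷ 18.015 g/mol = 0.1060 mol
Divide by the smallest (0.04817 mol): C 1.000, H 2.201
Multiplying each by 5 gives whole numbers: C 5.00, H 11.00
Empirical formula: C5H11
Empirical-formula mass = 71.14 g/mol; 142 ÷ 71.14 ≈ 2, so the molecular formula is C10H22.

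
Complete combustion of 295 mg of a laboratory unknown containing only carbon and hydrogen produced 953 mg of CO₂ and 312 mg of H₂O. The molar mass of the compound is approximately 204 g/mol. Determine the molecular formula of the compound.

C15H24

mol C = 0.953 g CO₂ ÷ 44.009 g/mol = 0.02165 mol
mol H = 2 × 0.312 g H₂O ÷ 18.015 g/mol = 0.03464 mol
Divide by the smallest (0.02165 mol): C 1.000, H 1.600
Multiplying each by 5 gives whole numbers: C 5.00, H 8.00
Empirical formula: C5H8
Empirical-formula mass = 68.12 g/mol; 204 ÷ 68.12 ≈ 3, so the molecular formula is C15H24.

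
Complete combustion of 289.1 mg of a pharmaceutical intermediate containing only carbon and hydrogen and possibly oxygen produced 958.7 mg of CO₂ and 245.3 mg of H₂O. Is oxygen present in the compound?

no

mol C = 0.9587 g CO₂ ÷ 44.009 g/mol = 0.021784 mol
mol H = 2 × 0.2453 g H₂O ÷ 18.015 g/mol = 0.027233 mol
C and H together account for 0.28910 g — essentially the entire 0.2891 g sample — so the compound contains no oxygen.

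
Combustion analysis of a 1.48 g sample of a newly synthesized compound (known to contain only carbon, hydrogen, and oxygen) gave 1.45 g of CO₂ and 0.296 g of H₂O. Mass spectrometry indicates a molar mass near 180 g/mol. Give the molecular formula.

mol C = 1.45 g CO₂ ÷ 44.009 g/mol = 0.03295 mol
mol H = 2 × 0.296 g H₂O ÷ 18.015 g/mol = 0.03286 mol
mass O = 1.48 − (0.3957 + 0.03312) = 1.051 g → mol O = 1.051 ÷ 15.999 = 0.06570 mol
Divide by the smallest (0.03286 mol): C 1.003, H 1.000, O 1.999
Empirical formula: CHO2
Empirical-formula mass = 45.02 g/mol; 180 ÷ 45.02 ≈ 4, so the molecular formula is C4H4O8.

C4H4O8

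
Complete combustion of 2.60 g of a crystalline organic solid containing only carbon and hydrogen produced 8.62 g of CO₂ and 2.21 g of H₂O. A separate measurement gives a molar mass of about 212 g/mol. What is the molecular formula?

mol C = 8.62 g CO₂ ÷ 44.009 g/mol = 0.1959 mol
mol H = 2 × 2.21 g H₂O ÷ 18.015 g/mol = 0.2454 mol
Divide by the smallest (0.1959 mol): C 1.000, H 1.253
Multiplying each by 4 gives whole numbers: C 4.00, H 5.01
Empirical formula: C4H5
Empirical-formula mass = 53.08 g/mol; 212 ÷ 53.08 ≈ 4, so the molecular formula is C16H20.

C16H20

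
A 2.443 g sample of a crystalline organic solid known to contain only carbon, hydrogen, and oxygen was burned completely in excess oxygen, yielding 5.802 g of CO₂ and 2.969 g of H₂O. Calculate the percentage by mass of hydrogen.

13.60%

mol C = 5.802 g CO₂ ÷ 44.009 g/mol = 0.13184 mol
mol H = 2 × 2.969 g H₂O ÷ 18.015 g/mol = 0.32961 mol
mass O = 2.443 − (1.5835 + 0.33225) = 0.52726 g → mol O = 0.52726 ÷ 15.999 = 0.032956 mol
mass % H = 0.33225 g ÷ 2.443 g × 100%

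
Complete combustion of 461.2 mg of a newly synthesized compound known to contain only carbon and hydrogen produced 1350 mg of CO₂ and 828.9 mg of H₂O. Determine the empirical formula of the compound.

CH3

mol C = 1.350 g CO₂ ÷ 44.009 g/mol = 0.030676 mol
mol H = 2 × 0.8289 g H₂O ÷ 18.015 g/mol = 0.092023 mol
Divide by the smallest (0.030676 mol): C 1.000, H 3.000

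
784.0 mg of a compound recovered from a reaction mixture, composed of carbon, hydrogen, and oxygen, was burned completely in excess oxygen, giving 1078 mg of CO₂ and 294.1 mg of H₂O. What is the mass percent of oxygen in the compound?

mol C = 1.078 g CO₂ ÷ 44.009 g/mol = 0.024495 mol
mol H = 2 × 0.2941 g H₂O ÷ 18.015 g/mol = 0.032651 mol
mass O = 0.7840 − (0.29421 + 0.032912) = 0.45688 g → mol O = 0.45688 ÷ 15.999 = 0.028557 mol
mass % O = 0.45688 g ÷ 0.7840 g × 100%

58.28%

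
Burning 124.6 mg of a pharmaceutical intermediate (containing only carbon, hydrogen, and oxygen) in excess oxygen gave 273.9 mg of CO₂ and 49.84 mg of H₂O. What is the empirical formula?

mol C = 0.2739 g CO₂ ÷ 44.009 g/mol = 0.0062237 mol
mol H = 2 × 0.04984 g H₂O ÷ 18.015 g/mol = 0.0055332 mol
mass O = 0.1246 − (0.074753 + 0.0055774) = 0.044269 g → mol O = 0.044269 ÷ 15.999 = 0.0027670 mol
Divide by the smallest (0.0027670 mol): C 2.249, H 2.000, O 1.000
Multiplying each by 4 gives whole numbers: C 9.00, H 8.00, O 4.00

C9H8O4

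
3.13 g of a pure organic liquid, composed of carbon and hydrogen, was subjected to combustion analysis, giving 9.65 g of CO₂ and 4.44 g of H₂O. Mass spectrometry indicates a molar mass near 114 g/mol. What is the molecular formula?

C8H18

mol C = 9.65 g CO₂ ÷ 44.009 g/mol = 0.2193 mol
mol H = 2 × 4.44 g H₂O ÷ 18.015 g/mol = 0.4929 mol
Divide by the smallest (0.2193 mol): C 1.000, H 2.248
Multiplying each by 4 gives whole numbers: C 4.00, H 8.99
Empirical formula: C4H9
Empirical-formula mass = 57.12 g/mol; 114 ÷ 57.12 ≈ 2, so the molecular formula is C8H18.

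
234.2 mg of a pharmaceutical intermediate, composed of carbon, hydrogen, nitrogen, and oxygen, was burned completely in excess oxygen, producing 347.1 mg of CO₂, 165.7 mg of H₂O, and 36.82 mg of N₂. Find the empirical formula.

C3H7NO2

mol C = 0.3471 g CO₂ ÷ 44.009 g/mol = 0.0078870 mol
mol H = 2 × 0.1657 g H₂O ÷ 18.015 g/mol = 0.018396 mol
mol N = 2 × 0.03682 g N₂ ÷ 28.014 g/mol = 0.0026287 mol
mass O = 0.2342 − (0.094731 + 0.018543 + 0.036820) = 0.084106 g → mol O = 0.084106 ÷ 15.999 = 0.0052570 mol
Divide by the smallest (0.0026287 mol): C 3.000, H 6.998, N 1.000, O 2.000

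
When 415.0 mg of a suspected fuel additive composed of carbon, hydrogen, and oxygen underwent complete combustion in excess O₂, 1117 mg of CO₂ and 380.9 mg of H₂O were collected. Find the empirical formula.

C6H10O

mol C = 1.117 g CO₂ ÷ 44.009 g/mol = 0.025381 mol
mol H = 2 × 0.3809 g H₂O ÷ 18.015 g/mol = 0.042287 mol
mass O = 0.4150 − (0.30485 + 0.042625) = 0.067521 g → mol O = 0.067521 ÷ 15.999 = 0.0042204 mol
Divide by the smallest (0.0042204 mol): C 6.014, H 10.020, O 1.000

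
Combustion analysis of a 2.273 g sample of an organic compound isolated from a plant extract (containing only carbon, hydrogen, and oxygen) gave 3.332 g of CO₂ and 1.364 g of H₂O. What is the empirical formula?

CH2O

mol C = 3.332 g CO₂ ÷ 44.009 g/mol = 0.075712 mol
mol H = 2 × 1.364 g H₂O ÷ 18.015 g/mol = 0.15143 mol
mass O = 2.273 − (0.90937 + 0.15264) = 1.2110 g → mol O = 1.2110 ÷ 15.999 = 0.075691 mol
Divide by the smallest (0.075691 mol): C 1.000, H 2.001, O 1.000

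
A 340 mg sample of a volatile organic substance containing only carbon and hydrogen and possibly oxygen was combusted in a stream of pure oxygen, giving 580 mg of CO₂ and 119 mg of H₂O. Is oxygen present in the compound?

yes

mol C = 0.580 g CO₂ ÷ 44.009 g/mol = 0.01318 mol
mol H = 2 × 0.119 g H₂O ÷ 18.015 g/mol = 0.01321 mol
C and H account for only 0.1716 g of the 0.340 g sample; the remaining 0.1684 g must be oxygen.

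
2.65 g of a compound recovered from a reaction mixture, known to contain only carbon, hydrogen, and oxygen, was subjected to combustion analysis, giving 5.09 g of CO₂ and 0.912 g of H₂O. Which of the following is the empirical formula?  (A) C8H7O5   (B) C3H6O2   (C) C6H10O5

mol C = 5.09 g CO₂ ÷ 44.009 g/mol = 0.1157 mol
mol H = 2 × 0.912 g H₂O ÷ 18.015 g/mol = 0.1012 mol
mass O = 2.65 − (1.389 + 0.1021) = 1.159 g → mol O = 1.159 ÷ 15.999 = 0.07243 mol
Divide by the smallest (0.07243 mol): C 1.597, H 1.398, O 1.000
Multiplying each by 5 gives whole numbers: C 7.98, H 6.99, O 5.00

(A) C8H7O5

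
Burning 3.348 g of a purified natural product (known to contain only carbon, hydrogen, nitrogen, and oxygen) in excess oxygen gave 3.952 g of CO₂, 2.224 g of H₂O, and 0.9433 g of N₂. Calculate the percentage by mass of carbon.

mol C = 3.952 g CO₂ ÷ 44.009 g/mol = 0.089800 mol
mol H = 2 × 2.224 g H₂O ÷ 18.015 g/mol = 0.24691 mol
mol N = 2 × 0.9433 g N₂ ÷ 28.014 g/mol = 0.067345 mol
mass O = 3.348 − (1.0786 + 0.24888 + 0.94330) = 1.0772 g → mol O = 1.0772 ÷ 15.999 = 0.067331 mol
mass % C = 1.0786 g ÷ 3.348 g × 100%

32.22%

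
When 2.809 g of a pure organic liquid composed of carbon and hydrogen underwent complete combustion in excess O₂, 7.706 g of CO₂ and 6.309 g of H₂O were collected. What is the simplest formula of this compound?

CH4

mol C = 7.706 g CO₂ ÷ 44.009 g/mol = 0.17510 mol
mol H = 2 × 6.309 g H₂O ÷ 18.015 g/mol = 0.70042 mol
Divide by the smallest (0.17510 mol): C 1.000, H 4.000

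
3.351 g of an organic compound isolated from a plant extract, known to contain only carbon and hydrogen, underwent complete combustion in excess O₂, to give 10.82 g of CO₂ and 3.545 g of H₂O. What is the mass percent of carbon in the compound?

mol C = 10.82 g CO₂ ÷ 44.009 g/mol = 0.24586 mol
mol H = 2 × 3.545 g H₂O ÷ 18.015 g/mol = 0.39356 mol
mass % C = 2.9530 g ÷ 3.351 g × 100%

88.12%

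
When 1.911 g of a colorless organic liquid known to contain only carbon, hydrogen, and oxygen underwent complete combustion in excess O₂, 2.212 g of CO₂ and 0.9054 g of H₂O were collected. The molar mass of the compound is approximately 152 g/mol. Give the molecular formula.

C4H8O6

mol C = 2.212 g CO₂ ÷ 44.009 g/mol = 0.050262 mol
mol H = 2 × 0.9054 g H₂O ÷ 18.015 g/mol = 0.10052 mol
mass O = 1.911 − (0.60370 + 0.10132) = 1.2060 g → mol O = 1.2060 ÷ 15.999 = 0.075378 mol
Divide by the smallest (0.050262 mol): C 1.000, H 2.000, O 1.500
Multiplying each by 2 gives whole numbers: C 2.00, H 4.00, O 3.00
Empirical formula: C2H4O3
Empirical-formula mass = 76.05 g/mol; 152 ÷ 76.05 ≈ 2, so the molecular formula is C4H8O6.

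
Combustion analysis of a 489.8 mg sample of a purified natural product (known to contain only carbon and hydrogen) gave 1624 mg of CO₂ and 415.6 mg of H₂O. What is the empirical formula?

mol C = 1.624 g CO₂ ÷ 44.009 g/mol = 0.036902 mol
mol H = 2 × 0.4156 g H₂O ÷ 18.015 g/mol = 0.046139 mol
Divide by the smallest (0.036902 mol): C 1.000, H 1.250
Multiplying each by 4 gives whole numbers: C 4.00, H 5.00

C4H5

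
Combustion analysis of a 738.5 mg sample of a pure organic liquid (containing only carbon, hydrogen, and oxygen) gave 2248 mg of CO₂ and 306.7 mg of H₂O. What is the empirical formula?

mol C = 2.248 g CO₂ ÷ 44.009 g/mol = 0.051080 mol
mol H = 2 × 0.3067 g H₂O ÷ 18.015 g/mol = 0.034049 mol
mass O = 0.7385 − (0.61353 + 0.034322) = 0.090651 g → mol O = 0.090651 ÷ 15.999 = 0.0056660 mol
Divide by the smallest (0.0056660 mol): C 9.015, H 6.009, O 1.000

C9H6O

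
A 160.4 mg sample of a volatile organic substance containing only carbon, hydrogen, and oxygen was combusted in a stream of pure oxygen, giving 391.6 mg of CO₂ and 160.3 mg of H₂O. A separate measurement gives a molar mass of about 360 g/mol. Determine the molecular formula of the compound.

mol C = 0.3916 g CO₂ ÷ 44.009 g/mol = 0.0088982 mol
mol H = 2 × 0.1603 g H₂O ÷ 18.015 g/mol = 0.017796 mol
mass O = 0.1604 − (0.10688 + 0.017939) = 0.035585 g → mol O = 0.035585 ÷ 15.999 = 0.0022242 mol
Divide by the smallest (0.0022242 mol): C 4.001, H 8.001, O 1.000
Empirical formula: C4H8O
Empirical-formula mass = 72.11 g/mol; 360 ÷ 72.11 ≈ 5, so the molecular formula is C20H40O5.

C20H40O5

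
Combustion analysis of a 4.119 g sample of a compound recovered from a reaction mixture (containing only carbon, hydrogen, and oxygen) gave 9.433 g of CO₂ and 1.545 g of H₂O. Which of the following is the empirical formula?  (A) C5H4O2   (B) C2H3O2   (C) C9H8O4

mol C = 9.433 g CO₂ ÷ 44.009 g/mol = 0.21434 mol
mol H = 2 × 1.545 g H₂O ÷ 18.015 g/mol = 0.17152 mol
mass O = 4.119 − (2.5745 + 0.17290) = 1.3716 g → mol O = 1.3716 ÷ 15.999 = 0.085733 mol
Divide by the smallest (0.085733 mol): C 2.500, H 2.001, O 1.000
Multiplying each by 2 gives whole numbers: C 5.00, H 4.00, O 2.00

(A) C5H4O2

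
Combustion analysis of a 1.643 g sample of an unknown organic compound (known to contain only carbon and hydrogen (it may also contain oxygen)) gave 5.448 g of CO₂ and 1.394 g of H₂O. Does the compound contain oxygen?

mol C = 5.448 g CO₂ ÷ 44.009 g/mol = 0.12379 mol
mol H = 2 × 1.394 g H₂O ÷ 18.015 g/mol = 0.15476 mol
C and H together account for 1.6429 g — essentially the entire 1.643 g sample — so the compound contains no oxygen.

no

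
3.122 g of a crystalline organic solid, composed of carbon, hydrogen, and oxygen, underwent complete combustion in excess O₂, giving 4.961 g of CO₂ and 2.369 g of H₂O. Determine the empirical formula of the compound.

mol C = 4.961 g CO₂ ÷ 44.009 g/mol = 0.11273 mol
mol H = 2 × 2.369 g H₂O ÷ 18.015 g/mol = 0.26300 mol
mass O = 3.122 − (1.3540 + 0.26511) = 1.5029 g → mol O = 1.5029 ÷ 15.999 = 0.093939 mol
Divide by the smallest (0.093939 mol): C 1.200, H 2.800, O 1.000
Multiplying each by 5 gives whole numbers: C 6.00, H 14.00, O 5.00

C6H14O5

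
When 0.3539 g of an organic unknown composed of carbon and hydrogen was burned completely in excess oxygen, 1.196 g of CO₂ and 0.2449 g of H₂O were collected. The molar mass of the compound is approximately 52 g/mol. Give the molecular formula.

mol C = 1.196 g CO₂ ÷ 44.009 g/mol = 0.027176 mol
mol H = 2 × 0.2449 g H₂O ÷ 18.015 g/mol = 0.027188 mol
Divide by the smallest (0.027176 mol): C 1.000, H 1.000
Empirical formula: CH
Empirical-formula mass = 13.02 g/mol; 52 ÷ 13.02 ≈ 4, so the molecular formula is C4H4.

C4H4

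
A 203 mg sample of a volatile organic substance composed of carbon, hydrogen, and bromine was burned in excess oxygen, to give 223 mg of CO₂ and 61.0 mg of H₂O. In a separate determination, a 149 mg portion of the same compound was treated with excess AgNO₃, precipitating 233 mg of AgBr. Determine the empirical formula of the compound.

C3H4Br

mol C = 0.223 g CO₂ ÷ 44.009 g/mol = 0.005067 mol
mol H = 2 × 0.0610 g H₂O ÷ 18.015 g/mol = 0.006772 mol
From the AgBr data: mol Br per gram of compound = (0.233 ÷ 187.772) ÷ 0.149 = 0.008328 mol/g, so in the 0.203 g combustion sample mol Br = 0.001691 mol
Divide by the smallest (0.001691 mol): C 2.997, H 4.006, Br 1.000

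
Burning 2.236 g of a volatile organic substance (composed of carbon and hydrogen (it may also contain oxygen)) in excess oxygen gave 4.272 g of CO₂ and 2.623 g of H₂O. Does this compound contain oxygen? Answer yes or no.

mol C = 4.272 g CO₂ ÷ 44.009 g/mol = 0.097071 mol
mol H = 2 × 2.623 g H₂O ÷ 18.015 g/mol = 0.29120 mol
C and H account for only 1.4595 g of the 2.236 g sample; the remaining 0.77655 g must be oxygen.

yes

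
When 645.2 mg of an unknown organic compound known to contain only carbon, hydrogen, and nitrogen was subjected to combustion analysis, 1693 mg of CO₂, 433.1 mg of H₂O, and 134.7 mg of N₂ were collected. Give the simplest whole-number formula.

C4H5N

mol C = 1.693 g CO₂ ÷ 44.009 g/mol = 0.038469 mol
mol H = 2 × 0.4331 g H₂O ÷ 18.015 g/mol = 0.048082 mol
mol N = 2 × 0.1347 g N₂ ÷ 28.014 g/mol = 0.0096166 mol
Divide by the smallest (0.0096166 mol): C 4.000, H 5.000, N 1.000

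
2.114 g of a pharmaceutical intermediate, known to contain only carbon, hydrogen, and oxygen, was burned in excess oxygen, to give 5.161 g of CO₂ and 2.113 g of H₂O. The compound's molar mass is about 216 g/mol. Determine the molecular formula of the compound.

C12H24O3

mol C = 5.161 g CO₂ ÷ 44.009 g/mol = 0.11727 mol
mol H = 2 × 2.113 g H₂O ÷ 18.015 g/mol = 0.23458 mol
mass O = 2.114 − (1.4085 + 0.23646) = 0.46899 g → mol O = 0.46899 ÷ 15.999 = 0.029314 mol
Divide by the smallest (0.029314 mol): C 4.001, H 8.002, O 1.000
Empirical formula: C4H8O
Empirical-formula mass = 72.11 g/mol; 216 ÷ 72.11 ≈ 3, so the molecular formula is C12H24O3.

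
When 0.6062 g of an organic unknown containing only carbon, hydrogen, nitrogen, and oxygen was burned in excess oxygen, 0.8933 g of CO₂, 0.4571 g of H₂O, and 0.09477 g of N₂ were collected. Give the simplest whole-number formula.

mol C = 0.8933 g CO₂ ÷ 44.009 g/mol = 0.020298 mol
mol H = 2 × 0.4571 g H₂O ÷ 18.015 g/mol = 0.050747 mol
mol N = 2 × 0.09477 g N₂ ÷ 28.014 g/mol = 0.0067659 mol
mass O = 0.6062 − (0.24380 + 0.051153 + 0.094770) = 0.21648 g → mol O = 0.21648 ÷ 15.999 = 0.013531 mol
Divide by the smallest (0.0067659 mol): C 3.000, H 7.500, N 1.000, O 2.000
Multiplying each by 2 gives whole numbers: C 6.00, H 15.00, N 2.00, O 4.00

C6H15N2O4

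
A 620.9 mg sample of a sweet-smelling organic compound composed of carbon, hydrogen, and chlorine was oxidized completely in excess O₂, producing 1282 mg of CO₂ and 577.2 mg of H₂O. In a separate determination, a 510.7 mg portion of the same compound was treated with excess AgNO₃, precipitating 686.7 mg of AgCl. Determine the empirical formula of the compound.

mol C = 1.282 g CO₂ ÷ 44.009 g/mol = 0.029130 mol
mol H = 2 × 0.5772 g H₂O ÷ 18.015 g/mol = 0.064080 mol
From the AgCl data: mol Cl per gram of compound = (0.6867 ÷ 143.318) ÷ 0.5107 = 0.0093821 mol/g, so in the 0.6209 g combustion sample mol Cl = 0.0058254 mol
Divide by the smallest (0.0058254 mol): C 5.001, H 11.000, Cl 1.000

C5H11Cl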